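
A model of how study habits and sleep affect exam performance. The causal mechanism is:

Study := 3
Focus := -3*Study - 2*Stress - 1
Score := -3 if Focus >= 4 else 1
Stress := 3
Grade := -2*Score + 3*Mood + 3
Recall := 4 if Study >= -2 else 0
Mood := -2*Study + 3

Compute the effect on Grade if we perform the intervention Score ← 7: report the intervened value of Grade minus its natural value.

The intervention breaks the incoming arrows to Score: Score := -3 if Focus >= 4 else 1 no longer applies, and Score = 7.
Mood = -2*Study + 3  [with Study=3]  = -3
Grade = -2*Score + 3*Mood + 3  [with Score=7, Mood=-3]  = -20
Without intervention: Focus = -3*Study - 2*Stress - 1  [with Study=3, Stress=3]  = -16; Score = -3 if Focus >= 4 else 1  [with Focus=-16]  = 1; Mood = -2*Study + 3  [with Study=3]  = -3; Grade = -2*Score + 3*Mood + 3  [with Score=1, Mood=-3]  = -8.
Change = -20 − (-8) = -12.

-12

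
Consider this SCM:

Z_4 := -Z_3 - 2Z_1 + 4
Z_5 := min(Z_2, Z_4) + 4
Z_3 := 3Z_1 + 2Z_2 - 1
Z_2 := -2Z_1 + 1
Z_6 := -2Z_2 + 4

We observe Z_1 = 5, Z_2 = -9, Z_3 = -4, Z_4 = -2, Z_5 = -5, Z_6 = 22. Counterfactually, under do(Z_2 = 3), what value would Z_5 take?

do(Z_2=3) replaces the equation Z_2 := -2Z_1 + 1 with the constant Z_2 = 3.
Z_3 = 3Z_1 + 2Z_2 - 1  [with Z_1=5, Z_2=3]  = 20
Z_4 = -Z_3 - 2Z_1 + 4  [with Z_3=20, Z_1=5]  = -26
Z_5 = min(Z_2, Z_4) + 4  [with Z_2=3, Z_4=-26]  = -22

-22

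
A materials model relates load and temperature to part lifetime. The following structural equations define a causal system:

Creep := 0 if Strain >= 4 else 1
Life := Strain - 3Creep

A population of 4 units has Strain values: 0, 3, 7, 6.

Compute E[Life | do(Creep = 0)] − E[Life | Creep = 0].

-2.5

The intervention sets Creep=0 in all 4 units regardless of Strain. Recomputing Life per unit gives 0, 3, 7, 6; average 4.
E[Life|Creep=0] averages over only the 2 units with Creep=0 (Strain = 7, 6): Life = 7, 6, mean 6.5.
Difference = 4 − 6.5 = -2.5.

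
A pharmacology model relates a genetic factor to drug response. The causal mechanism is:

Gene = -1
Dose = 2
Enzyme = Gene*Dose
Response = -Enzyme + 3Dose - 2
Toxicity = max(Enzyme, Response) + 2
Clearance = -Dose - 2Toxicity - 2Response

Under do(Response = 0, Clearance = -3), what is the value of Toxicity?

Setting Response = 0, Clearance = -3 by intervention discards those variables' equations.
Enzyme = Gene*Dose  [with Gene=-1, Dose=2]  = -2
Toxicity = max(Enzyme, Response) + 2  [with Enzyme=-2, Response=0]  = 2

2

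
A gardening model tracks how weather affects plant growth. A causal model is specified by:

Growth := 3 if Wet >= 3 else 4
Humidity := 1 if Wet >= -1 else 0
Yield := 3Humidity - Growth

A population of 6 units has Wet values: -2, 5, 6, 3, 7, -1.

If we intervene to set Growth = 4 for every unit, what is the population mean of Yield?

Under do(Growth=4), Growth's equation is replaced by Growth=4 for every unit. Per-unit Yield: -4, -1, -1, -1, -1, -1. Mean = -1.5.

-1.5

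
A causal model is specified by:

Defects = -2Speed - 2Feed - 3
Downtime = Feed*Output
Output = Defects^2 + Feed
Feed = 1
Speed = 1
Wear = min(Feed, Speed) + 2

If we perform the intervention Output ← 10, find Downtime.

10

The intervention breaks the incoming arrows to Output: Output = Defects^2 + Feed no longer applies, and Output = 10.
Downtime = Feed*Output  [with Feed=1, Output=10]  = 10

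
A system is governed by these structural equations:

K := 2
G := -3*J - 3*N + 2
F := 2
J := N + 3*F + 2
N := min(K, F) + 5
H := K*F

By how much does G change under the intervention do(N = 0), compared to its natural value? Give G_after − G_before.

42

do(N=0) replaces the equation N := min(K, F) + 5 with the constant N = 0.
J = N + 3*F + 2  [with N=0, F=2]  = 8
G = -3*J - 3*N + 2  [with J=8, N=0]  = -22
Without intervention: N = min(K, F) + 5  [with K=2, F=2]  = 7; J = N + 3*F + 2  [with N=7, F=2]  = 15; G = -3*J - 3*N + 2  [with J=15, N=7]  = -64.
Change = -22 − (-64) = 42.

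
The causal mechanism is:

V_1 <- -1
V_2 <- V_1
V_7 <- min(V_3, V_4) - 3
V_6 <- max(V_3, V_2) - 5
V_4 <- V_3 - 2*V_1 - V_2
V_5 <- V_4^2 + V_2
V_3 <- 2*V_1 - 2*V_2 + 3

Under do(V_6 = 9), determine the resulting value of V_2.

do(V_6=9) replaces the equation V_6 <- max(V_3, V_2) - 5 with the constant V_6 = 9.
V_2 is not downstream of the intervention, so its value is determined by the original equations.
V_2 = V_1  [with V_1=-1]  = -1

-1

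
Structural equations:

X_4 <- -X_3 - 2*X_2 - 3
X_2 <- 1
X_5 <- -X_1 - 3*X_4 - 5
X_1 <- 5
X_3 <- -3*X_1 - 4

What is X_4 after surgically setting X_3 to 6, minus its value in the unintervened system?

The intervention breaks the incoming arrows to X_3: X_3 <- -3*X_1 - 4 no longer applies, and X_3 = 6.
X_4 = -X_3 - 2*X_2 - 3  [with X_3=6, X_2=1]  = -11
Without intervention: X_3 = -3*X_1 - 4  [with X_1=5]  = -19; X_4 = -X_3 - 2*X_2 - 3  [with X_3=-19, X_2=1]  = 14.
Change = -11 − 14 = -25.

-25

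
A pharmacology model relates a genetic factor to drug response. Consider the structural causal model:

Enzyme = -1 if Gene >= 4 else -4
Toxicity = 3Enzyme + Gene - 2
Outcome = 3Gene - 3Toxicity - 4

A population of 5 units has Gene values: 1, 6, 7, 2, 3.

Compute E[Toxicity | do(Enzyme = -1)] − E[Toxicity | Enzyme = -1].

The intervention sets Enzyme=-1 in all 5 units regardless of Gene. Recomputing Toxicity per unit gives -4, 1, 2, -3, -2; average -1.2.
Observing Enzyme=-1 restricts to units where Enzyme's equation naturally yields -1: Gene ∈ {6, 7}. In that subpopulation Toxicity = 1, 2, mean 1.5.
Difference = -1.2 − 1.5 = -2.7.

-2.7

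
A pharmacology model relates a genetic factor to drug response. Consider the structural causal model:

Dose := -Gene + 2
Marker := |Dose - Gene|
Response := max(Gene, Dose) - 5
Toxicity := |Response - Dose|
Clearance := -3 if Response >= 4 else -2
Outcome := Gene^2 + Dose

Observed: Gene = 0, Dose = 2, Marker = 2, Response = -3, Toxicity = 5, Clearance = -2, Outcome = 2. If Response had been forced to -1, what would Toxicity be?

3

Intervening sets Response = -1 and removes its equation (Response := max(Gene, Dose) - 5).
Dose = -Gene + 2  [with Gene=0]  = 2
Toxicity = |Response - Dose|  [with Response=-1, Dose=2]  = 3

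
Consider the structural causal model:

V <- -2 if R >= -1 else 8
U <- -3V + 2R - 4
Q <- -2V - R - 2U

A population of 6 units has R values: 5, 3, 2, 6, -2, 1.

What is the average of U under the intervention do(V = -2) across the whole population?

7

The intervention sets V=-2 in all 6 units regardless of R. Recomputing U per unit gives 12, 8, 6, 14, -2, 4; average 7.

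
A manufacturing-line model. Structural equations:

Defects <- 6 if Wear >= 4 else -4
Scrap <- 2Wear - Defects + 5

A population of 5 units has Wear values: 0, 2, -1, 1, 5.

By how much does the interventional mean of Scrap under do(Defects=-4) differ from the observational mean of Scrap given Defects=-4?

do(Defects=-4) breaks Defects's dependence on Wear. With Defects=-4 fixed, Scrap across the units is 9, 13, 7, 11, 19, mean 11.8.
E[Scrap|Defects=-4] averages over only the 4 units with Defects=-4 (Wear = 0, 2, -1, 1): Scrap = 9, 13, 7, 11, mean 10.
Difference = 11.8 − 10 = 1.8.

1.8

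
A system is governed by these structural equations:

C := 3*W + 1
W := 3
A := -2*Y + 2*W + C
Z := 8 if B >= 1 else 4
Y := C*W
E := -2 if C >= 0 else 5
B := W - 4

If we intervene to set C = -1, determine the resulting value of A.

Under do(C=-1), the mechanism C := 3*W + 1 is discarded; C is fixed at -1.
Y = C*W  [with C=-1, W=3]  = -3
A = -2*Y + 2*W + C  [with Y=-3, W=3, C=-1]  = 11

11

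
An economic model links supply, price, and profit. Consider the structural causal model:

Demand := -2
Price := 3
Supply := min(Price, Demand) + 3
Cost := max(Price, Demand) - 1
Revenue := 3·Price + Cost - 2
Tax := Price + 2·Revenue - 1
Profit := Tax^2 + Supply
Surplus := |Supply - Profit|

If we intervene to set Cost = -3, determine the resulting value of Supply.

Under do(Cost=-3), the mechanism Cost := max(Price, Demand) - 1 is discarded; Cost is fixed at -3.
Since Supply is not a descendant of the intervened variable, it is unaffected.
Supply = min(Price, Demand) + 3  [with Price=3, Demand=-2]  = 1

1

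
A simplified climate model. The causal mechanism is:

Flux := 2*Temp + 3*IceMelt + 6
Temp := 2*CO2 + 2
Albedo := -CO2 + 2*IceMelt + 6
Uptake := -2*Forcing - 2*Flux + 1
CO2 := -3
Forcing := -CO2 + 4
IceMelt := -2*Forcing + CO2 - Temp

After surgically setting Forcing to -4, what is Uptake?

-41

Under do(Forcing=-4), the mechanism Forcing := -CO2 + 4 is discarded; Forcing is fixed at -4.
Temp = 2*CO2 + 2  [with CO2=-3]  = -4
IceMelt = -2*Forcing + CO2 - Temp  [with Forcing=-4, CO2=-3, Temp=-4]  = 9
Flux = 2*Temp + 3*IceMelt + 6  [with Temp=-4, IceMelt=9]  = 25
Uptake = -2*Forcing - 2*Flux + 1  [with Forcing=-4, Flux=25]  = -41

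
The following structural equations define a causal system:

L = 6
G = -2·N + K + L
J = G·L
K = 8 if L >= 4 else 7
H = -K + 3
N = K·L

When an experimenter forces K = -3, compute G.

39

Under do(K=-3), the mechanism K = 8 if L >= 4 else 7 is discarded; K is fixed at -3.
N = K·L  [with K=-3, L=6]  = -18
G = -2·N + K + L  [with N=-18, K=-3, L=6]  = 39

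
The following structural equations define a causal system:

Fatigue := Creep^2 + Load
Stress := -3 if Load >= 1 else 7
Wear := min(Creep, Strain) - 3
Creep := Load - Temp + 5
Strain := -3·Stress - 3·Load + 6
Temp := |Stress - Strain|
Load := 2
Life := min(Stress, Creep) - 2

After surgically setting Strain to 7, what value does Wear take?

-6

The intervention breaks the incoming arrows to Strain: Strain := -3·Stress - 3·Load + 6 no longer applies, and Strain = 7.
Stress = -3 if Load >= 1 else 7  [with Load=2]  = -3
Temp = |Stress - Strain|  [with Stress=-3, Strain=7]  = 10
Creep = Load - Temp + 5  [with Load=2, Temp=10]  = -3
Wear = min(Creep, Strain) - 3  [with Creep=-3, Strain=7]  = -6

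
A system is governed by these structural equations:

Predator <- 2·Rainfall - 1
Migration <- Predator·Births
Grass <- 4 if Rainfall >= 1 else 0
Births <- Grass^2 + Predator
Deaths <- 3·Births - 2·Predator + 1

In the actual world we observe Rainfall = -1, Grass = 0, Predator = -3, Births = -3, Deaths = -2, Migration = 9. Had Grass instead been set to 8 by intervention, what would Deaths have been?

190

do(Grass=8) replaces the equation Grass <- 4 if Rainfall >= 1 else 0 with the constant Grass = 8.
Predator = 2·Rainfall - 1  [with Rainfall=-1]  = -3
Births = Grass^2 + Predator  [with Grass=8, Predator=-3]  = 61
Deaths = 3·Births - 2·Predator + 1  [with Births=61, Predator=-3]  = 190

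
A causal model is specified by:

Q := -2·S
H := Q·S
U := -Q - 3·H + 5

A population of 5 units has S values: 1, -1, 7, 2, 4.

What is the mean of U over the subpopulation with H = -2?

11

E[U|H=-2] averages over only the 2 units with H=-2 (S = 1, -1): U = 13, 9, mean 11.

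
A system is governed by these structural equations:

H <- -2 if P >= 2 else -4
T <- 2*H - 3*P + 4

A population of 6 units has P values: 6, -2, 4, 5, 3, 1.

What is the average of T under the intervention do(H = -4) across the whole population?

-12.5

do(H=-4) breaks H's dependence on P. With H=-4 fixed, T across the units is -22, 2, -16, -19, -13, -7, mean -12.5.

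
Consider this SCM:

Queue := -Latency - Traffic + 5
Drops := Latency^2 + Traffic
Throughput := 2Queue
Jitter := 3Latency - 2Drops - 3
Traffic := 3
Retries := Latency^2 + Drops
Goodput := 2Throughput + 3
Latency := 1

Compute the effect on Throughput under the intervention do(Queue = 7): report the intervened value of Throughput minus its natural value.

The intervention breaks the incoming arrows to Queue: Queue := -Latency - Traffic + 5 no longer applies, and Queue = 7.
Throughput = 2Queue  [with Queue=7]  = 14
Without intervention: Queue = -Latency - Traffic + 5  [with Latency=1, Traffic=3]  = 1; Throughput = 2Queue  [with Queue=1]  = 2.
Change = 14 − 2 = 12.

12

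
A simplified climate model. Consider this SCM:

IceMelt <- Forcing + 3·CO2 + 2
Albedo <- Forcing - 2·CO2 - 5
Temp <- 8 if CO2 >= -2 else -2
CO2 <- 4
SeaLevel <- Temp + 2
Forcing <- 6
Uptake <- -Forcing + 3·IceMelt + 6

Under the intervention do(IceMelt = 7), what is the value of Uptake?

21

The intervention breaks the incoming arrows to IceMelt: IceMelt <- Forcing + 3·CO2 + 2 no longer applies, and IceMelt = 7.
Uptake = -Forcing + 3·IceMelt + 6  [with Forcing=6, IceMelt=7]  = 21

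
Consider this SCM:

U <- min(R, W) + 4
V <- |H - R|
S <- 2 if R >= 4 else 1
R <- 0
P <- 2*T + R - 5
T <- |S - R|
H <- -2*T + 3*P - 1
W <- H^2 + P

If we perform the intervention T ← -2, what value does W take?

567

The intervention breaks the incoming arrows to T: T <- |S - R| no longer applies, and T = -2.
P = 2*T + R - 5  [with T=-2, R=0]  = -9
H = -2*T + 3*P - 1  [with T=-2, P=-9]  = -24
W = H^2 + P  [with H=-24, P=-9]  = 567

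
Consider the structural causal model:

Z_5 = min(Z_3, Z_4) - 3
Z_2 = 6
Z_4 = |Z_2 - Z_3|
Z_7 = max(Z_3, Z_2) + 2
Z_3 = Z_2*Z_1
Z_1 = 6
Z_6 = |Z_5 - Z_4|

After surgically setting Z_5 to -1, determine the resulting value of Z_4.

30

The intervention breaks the incoming arrows to Z_5: Z_5 = min(Z_3, Z_4) - 3 no longer applies, and Z_5 = -1.
Since Z_4 is not a descendant of the intervened variable, it is unaffected.
Z_3 = Z_2*Z_1  [with Z_2=6, Z_1=6]  = 36
Z_4 = |Z_2 - Z_3|  [with Z_2=6, Z_3=36]  = 30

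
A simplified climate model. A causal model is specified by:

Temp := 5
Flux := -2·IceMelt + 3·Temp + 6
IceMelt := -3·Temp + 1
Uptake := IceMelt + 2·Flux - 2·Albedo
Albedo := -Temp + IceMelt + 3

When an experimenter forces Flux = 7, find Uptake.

32

Intervening sets Flux = 7 and removes its equation (Flux := -2·IceMelt + 3·Temp + 6).
IceMelt = -3·Temp + 1  [with Temp=5]  = -14
Albedo = -Temp + IceMelt + 3  [with Temp=5, IceMelt=-14]  = -16
Uptake = IceMelt + 2·Flux - 2·Albedo  [with IceMelt=-14, Flux=7, Albedo=-16]  = 32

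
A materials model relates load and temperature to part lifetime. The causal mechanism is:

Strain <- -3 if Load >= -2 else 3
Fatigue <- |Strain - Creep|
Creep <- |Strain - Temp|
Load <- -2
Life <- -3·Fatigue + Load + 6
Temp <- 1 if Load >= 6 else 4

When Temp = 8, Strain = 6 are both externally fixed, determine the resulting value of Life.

Setting Temp = 8, Strain = 6 by intervention discards those variables' equations.
Creep = |Strain - Temp|  [with Strain=6, Temp=8]  = 2
Fatigue = |Strain - Creep|  [with Strain=6, Creep=2]  = 4
Life = -3·Fatigue + Load + 6  [with Fatigue=4, Load=-2]  = -8

-8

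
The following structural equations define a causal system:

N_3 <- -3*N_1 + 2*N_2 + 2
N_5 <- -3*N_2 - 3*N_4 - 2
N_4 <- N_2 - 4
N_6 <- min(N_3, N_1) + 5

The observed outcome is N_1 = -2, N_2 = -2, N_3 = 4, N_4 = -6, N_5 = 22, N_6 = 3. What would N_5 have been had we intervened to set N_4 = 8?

-20

Intervening sets N_4 = 8 and removes its equation (N_4 <- N_2 - 4).
N_5 = -3*N_2 - 3*N_4 - 2  [with N_2=-2, N_4=8]  = -20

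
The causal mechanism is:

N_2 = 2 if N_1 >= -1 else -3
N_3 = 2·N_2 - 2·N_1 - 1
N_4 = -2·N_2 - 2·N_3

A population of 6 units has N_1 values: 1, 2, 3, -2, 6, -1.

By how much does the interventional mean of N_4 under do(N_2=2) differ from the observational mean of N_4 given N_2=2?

Under do(N_2=2), N_2's equation is replaced by N_2=2 for every unit. Per-unit N_4: -6, -2, 2, -18, 14, -14. Mean = -4.
E[N_4|N_2=2] averages over only the 5 units with N_2=2 (N_1 = 1, 2, 3, 6, -1): N_4 = -6, -2, 2, 14, -14, mean -1.2.
Difference = -4 − (-1.2) = -2.8.

-2.8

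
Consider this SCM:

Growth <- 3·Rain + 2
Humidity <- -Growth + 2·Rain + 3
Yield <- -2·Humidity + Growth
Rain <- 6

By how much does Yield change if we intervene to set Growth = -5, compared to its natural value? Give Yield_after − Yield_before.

-75

Under do(Growth=-5), the mechanism Growth <- 3·Rain + 2 is discarded; Growth is fixed at -5.
Humidity = -Growth + 2·Rain + 3  [with Growth=-5, Rain=6]  = 20
Yield = -2·Humidity + Growth  [with Humidity=20, Growth=-5]  = -45
Without intervention: Growth = 3·Rain + 2  [with Rain=6]  = 20; Humidity = -Growth + 2·Rain + 3  [with Growth=20, Rain=6]  = -5; Yield = -2·Humidity + Growth  [with Humidity=-5, Growth=20]  = 30.
Change = -45 − 30 = -75.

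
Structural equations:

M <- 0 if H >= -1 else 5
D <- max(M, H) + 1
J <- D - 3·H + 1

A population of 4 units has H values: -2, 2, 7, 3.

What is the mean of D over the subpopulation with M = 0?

5

Conditioning on M=0 selects the 3 unit(s) with H ∈ {2, 7, 3}. Their D values: 3, 8, 4. Mean = 5.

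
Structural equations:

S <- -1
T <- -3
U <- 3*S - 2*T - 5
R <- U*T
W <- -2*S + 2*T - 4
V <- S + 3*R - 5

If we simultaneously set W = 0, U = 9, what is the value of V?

The joint intervention fixes W = 0, U = 9, removing each variable's own equation.
R = U*T  [with U=9, T=-3]  = -27
V = S + 3*R - 5  [with S=-1, R=-27]  = -87

-87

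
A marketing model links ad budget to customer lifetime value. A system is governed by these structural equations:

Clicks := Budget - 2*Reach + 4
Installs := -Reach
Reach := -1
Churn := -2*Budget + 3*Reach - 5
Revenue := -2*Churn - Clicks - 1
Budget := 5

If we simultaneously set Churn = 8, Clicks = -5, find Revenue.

-12

The joint intervention fixes Churn = 8, Clicks = -5, removing each variable's own equation.
Revenue = -2*Churn - Clicks - 1  [with Churn=8, Clicks=-5]  = -12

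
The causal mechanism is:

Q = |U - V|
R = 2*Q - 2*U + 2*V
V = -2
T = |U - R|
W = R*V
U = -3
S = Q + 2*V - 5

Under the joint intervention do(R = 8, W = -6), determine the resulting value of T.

11

Under do(R = 8, W = -6), each intervened variable's structural equation is replaced by its fixed value.
T = |U - R|  [with U=-3, R=8]  = 11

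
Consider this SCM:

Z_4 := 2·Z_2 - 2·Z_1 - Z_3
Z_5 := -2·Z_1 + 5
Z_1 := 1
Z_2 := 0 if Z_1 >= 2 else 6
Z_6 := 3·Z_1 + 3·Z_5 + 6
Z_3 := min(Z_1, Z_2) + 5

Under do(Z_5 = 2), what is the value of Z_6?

The intervention breaks the incoming arrows to Z_5: Z_5 := -2·Z_1 + 5 no longer applies, and Z_5 = 2.
Z_6 = 3·Z_1 + 3·Z_5 + 6  [with Z_1=1, Z_5=2]  = 15

15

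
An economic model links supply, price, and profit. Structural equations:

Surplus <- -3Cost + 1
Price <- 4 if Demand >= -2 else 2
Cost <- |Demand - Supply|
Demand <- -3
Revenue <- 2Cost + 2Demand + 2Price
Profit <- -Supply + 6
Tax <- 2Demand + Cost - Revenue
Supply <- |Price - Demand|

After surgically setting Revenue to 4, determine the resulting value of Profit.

Under do(Revenue=4), the mechanism Revenue <- 2Cost + 2Demand + 2Price is discarded; Revenue is fixed at 4.
Since Profit is not a descendant of the intervened variable, it is unaffected.
Price = 4 if Demand >= -2 else 2  [with Demand=-3]  = 2
Supply = |Price - Demand|  [with Price=2, Demand=-3]  = 5
Profit = -Supply + 6  [with Supply=5]  = 1

1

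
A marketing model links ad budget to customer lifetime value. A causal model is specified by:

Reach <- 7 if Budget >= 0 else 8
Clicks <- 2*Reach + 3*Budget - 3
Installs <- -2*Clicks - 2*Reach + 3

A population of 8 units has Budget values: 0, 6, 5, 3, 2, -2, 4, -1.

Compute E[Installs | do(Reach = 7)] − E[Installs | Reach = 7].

7.25

The intervention sets Reach=7 in all 8 units regardless of Budget. Recomputing Installs per unit gives -33, -69, -63, -51, -45, -21, -57, -27; average -45.75.
E[Installs|Reach=7] averages over only the 6 units with Reach=7 (Budget = 0, 6, 5, 3, 2, 4): Installs = -33, -69, -63, -51, -45, -57, mean -53.
Difference = -45.75 − (-53) = 7.25.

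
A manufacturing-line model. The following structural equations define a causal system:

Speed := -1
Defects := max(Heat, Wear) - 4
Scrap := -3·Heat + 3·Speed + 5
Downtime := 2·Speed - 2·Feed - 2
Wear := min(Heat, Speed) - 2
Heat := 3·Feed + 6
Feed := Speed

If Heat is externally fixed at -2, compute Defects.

do(Heat=-2) replaces the equation Heat := 3·Feed + 6 with the constant Heat = -2.
Wear = min(Heat, Speed) - 2  [with Heat=-2, Speed=-1]  = -4
Defects = max(Heat, Wear) - 4  [with Heat=-2, Wear=-4]  = -6

-6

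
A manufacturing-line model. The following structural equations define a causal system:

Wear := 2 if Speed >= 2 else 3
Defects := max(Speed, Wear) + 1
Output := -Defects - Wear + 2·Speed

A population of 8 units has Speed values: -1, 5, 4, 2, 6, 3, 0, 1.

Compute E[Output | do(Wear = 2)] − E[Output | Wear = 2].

The intervention sets Wear=2 in all 8 units regardless of Speed. Recomputing Output per unit gives -7, 2, 1, -1, 3, 0, -5, -3; average -1.25.
Conditioning on Wear=2 selects the 5 unit(s) with Speed ∈ {5, 4, 2, 6, 3}. Their Output values: 2, 1, -1, 3, 0. Mean = 1.
Difference = -1.25 − 1 = -2.25.

-2.25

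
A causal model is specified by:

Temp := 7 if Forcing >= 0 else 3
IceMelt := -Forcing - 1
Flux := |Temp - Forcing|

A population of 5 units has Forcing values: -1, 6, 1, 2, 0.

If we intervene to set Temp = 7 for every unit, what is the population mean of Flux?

5.4

Under do(Temp=7), Temp's equation is replaced by Temp=7 for every unit. Per-unit Flux: 8, 1, 6, 5, 7. Mean = 5.4.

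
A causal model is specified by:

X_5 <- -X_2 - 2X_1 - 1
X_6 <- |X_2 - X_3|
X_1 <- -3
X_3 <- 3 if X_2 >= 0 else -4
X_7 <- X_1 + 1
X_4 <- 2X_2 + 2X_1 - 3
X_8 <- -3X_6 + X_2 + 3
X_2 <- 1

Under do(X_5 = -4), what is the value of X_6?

The intervention breaks the incoming arrows to X_5: X_5 <- -X_2 - 2X_1 - 1 no longer applies, and X_5 = -4.
Since X_6 is not a descendant of the intervened variable, it is unaffected.
X_3 = 3 if X_2 >= 0 else -4  [with X_2=1]  = 3
X_6 = |X_2 - X_3|  [with X_2=1, X_3=3]  = 2

2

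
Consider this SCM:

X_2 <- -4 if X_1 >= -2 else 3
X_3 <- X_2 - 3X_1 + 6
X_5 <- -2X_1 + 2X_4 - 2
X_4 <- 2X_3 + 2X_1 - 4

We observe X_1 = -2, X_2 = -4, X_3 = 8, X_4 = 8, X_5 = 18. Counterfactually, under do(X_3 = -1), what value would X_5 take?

do(X_3=-1) replaces the equation X_3 <- X_2 - 3X_1 + 6 with the constant X_3 = -1.
X_4 = 2X_3 + 2X_1 - 4  [with X_3=-1, X_1=-2]  = -10
X_5 = -2X_1 + 2X_4 - 2  [with X_1=-2, X_4=-10]  = -18

-18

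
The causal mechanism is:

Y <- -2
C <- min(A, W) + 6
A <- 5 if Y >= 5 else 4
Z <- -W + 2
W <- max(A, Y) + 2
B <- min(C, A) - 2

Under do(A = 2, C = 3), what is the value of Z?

The joint intervention fixes A = 2, C = 3, removing each variable's own equation.
W = max(A, Y) + 2  [with A=2, Y=-2]  = 4
Z = -W + 2  [with W=4]  = -2

-2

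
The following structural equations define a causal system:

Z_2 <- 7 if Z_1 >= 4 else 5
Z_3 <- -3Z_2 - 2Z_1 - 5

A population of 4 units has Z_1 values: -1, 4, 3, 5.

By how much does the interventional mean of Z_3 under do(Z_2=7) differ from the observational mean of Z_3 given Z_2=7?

do(Z_2=7) breaks Z_2's dependence on Z_1. With Z_2=7 fixed, Z_3 across the units is -24, -34, -32, -36, mean -31.5.
E[Z_3|Z_2=7] averages over only the 2 units with Z_2=7 (Z_1 = 4, 5): Z_3 = -34, -36, mean -35.
Difference = -31.5 − (-35) = 3.5.

3.5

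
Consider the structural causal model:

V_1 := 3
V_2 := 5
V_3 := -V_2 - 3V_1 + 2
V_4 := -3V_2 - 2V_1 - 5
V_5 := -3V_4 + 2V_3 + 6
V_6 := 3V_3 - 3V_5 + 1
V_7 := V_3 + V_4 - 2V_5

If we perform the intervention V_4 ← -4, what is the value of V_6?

Under do(V_4=-4), the mechanism V_4 := -3V_2 - 2V_1 - 5 is discarded; V_4 is fixed at -4.
V_3 = -V_2 - 3V_1 + 2  [with V_2=5, V_1=3]  = -12
V_5 = -3V_4 + 2V_3 + 6  [with V_4=-4, V_3=-12]  = -6
V_6 = 3V_3 - 3V_5 + 1  [with V_3=-12, V_5=-6]  = -17

-17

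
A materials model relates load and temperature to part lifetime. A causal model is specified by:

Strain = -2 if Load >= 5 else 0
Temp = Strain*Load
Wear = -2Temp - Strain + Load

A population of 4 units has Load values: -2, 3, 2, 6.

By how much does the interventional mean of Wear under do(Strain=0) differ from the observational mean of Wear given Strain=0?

The intervention sets Strain=0 in all 4 units regardless of Load. Recomputing Wear per unit gives -2, 3, 2, 6; average 2.25.
Conditioning on Strain=0 selects the 3 unit(s) with Load ∈ {-2, 3, 2}. Their Wear values: -2, 3, 2. Mean = 1.
Difference = 2.25 − 1 = 1.25.

1.25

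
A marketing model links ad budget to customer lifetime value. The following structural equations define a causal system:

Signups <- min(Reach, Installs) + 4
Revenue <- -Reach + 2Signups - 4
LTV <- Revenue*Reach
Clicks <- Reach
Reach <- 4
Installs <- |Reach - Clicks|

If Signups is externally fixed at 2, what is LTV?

-16

Under do(Signups=2), the mechanism Signups <- min(Reach, Installs) + 4 is discarded; Signups is fixed at 2.
Revenue = -Reach + 2Signups - 4  [with Reach=4, Signups=2]  = -4
LTV = Revenue*Reach  [with Revenue=-4, Reach=4]  = -16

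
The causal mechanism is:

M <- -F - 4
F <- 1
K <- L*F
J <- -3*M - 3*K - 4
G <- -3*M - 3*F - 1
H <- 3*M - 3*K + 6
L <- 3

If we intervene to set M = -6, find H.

The intervention breaks the incoming arrows to M: M <- -F - 4 no longer applies, and M = -6.
K = L*F  [with L=3, F=1]  = 3
H = 3*M - 3*K + 6  [with M=-6, K=3]  = -21

-21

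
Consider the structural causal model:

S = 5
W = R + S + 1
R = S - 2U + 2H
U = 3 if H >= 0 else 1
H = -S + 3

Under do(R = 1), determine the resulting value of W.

7

Intervening sets R = 1 and removes its equation (R = S - 2U + 2H).
W = R + S + 1  [with R=1, S=5]  = 7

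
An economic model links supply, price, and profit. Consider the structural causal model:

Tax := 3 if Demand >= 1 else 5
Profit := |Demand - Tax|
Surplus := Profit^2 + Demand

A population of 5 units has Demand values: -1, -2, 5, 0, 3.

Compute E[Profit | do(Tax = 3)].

Every unit gets Tax=3 under the intervention. Profit values become 4, 5, 2, 3, 0; E[Profit|do(Tax=3)] = 2.8.

2.8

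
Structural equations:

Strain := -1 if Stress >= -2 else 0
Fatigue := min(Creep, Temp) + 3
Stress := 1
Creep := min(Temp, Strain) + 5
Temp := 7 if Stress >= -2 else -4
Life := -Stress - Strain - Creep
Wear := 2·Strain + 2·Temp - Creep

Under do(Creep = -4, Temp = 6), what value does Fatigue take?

-1

The joint intervention fixes Creep = -4, Temp = 6, removing each variable's own equation.
Fatigue = min(Creep, Temp) + 3  [with Creep=-4, Temp=6]  = -1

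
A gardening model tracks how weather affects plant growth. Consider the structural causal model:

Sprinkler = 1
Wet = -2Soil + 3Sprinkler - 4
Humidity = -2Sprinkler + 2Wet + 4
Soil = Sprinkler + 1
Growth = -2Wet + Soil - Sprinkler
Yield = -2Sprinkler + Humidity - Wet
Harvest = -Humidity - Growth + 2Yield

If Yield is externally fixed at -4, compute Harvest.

Intervening sets Yield = -4 and removes its equation (Yield = -2Sprinkler + Humidity - Wet).
Soil = Sprinkler + 1  [with Sprinkler=1]  = 2
Wet = -2Soil + 3Sprinkler - 4  [with Soil=2, Sprinkler=1]  = -5
Growth = -2Wet + Soil - Sprinkler  [with Wet=-5, Soil=2, Sprinkler=1]  = 11
Humidity = -2Sprinkler + 2Wet + 4  [with Sprinkler=1, Wet=-5]  = -8
Harvest = -Humidity - Growth + 2Yield  [with Humidity=-8, Growth=11, Yield=-4]  = -11

-11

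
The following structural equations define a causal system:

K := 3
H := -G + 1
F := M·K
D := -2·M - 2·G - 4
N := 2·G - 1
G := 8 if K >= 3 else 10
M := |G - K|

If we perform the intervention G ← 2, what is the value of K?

Under do(G=2), the mechanism G := 8 if K >= 3 else 10 is discarded; G is fixed at 2.
K is not downstream of the intervention, so its value is determined by the original equations.

3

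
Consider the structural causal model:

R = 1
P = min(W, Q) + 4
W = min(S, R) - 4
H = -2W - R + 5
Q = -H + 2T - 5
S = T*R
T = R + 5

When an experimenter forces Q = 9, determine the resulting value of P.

Intervening sets Q = 9 and removes its equation (Q = -H + 2T - 5).
T = R + 5  [with R=1]  = 6
S = T*R  [with T=6, R=1]  = 6
W = min(S, R) - 4  [with S=6, R=1]  = -3
P = min(W, Q) + 4  [with W=-3, Q=9]  = 1

1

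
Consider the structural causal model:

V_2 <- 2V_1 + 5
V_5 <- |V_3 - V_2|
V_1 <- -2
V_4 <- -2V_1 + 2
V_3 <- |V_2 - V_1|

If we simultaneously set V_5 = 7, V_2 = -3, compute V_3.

Setting V_5 = 7, V_2 = -3 by intervention discards those variables' equations.
V_3 = |V_2 - V_1|  [with V_2=-3, V_1=-2]  = 1

1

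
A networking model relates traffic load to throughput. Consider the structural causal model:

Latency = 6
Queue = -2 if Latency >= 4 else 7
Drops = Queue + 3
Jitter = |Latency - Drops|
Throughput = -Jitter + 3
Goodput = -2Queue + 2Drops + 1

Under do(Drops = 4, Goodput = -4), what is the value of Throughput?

The joint intervention fixes Drops = 4, Goodput = -4, removing each variable's own equation.
Jitter = |Latency - Drops|  [with Latency=6, Drops=4]  = 2
Throughput = -Jitter + 3  [with Jitter=2]  = 1

1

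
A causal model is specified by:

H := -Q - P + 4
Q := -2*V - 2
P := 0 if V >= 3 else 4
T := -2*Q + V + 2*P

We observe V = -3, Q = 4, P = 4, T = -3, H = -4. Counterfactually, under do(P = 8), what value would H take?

do(P=8) replaces the equation P := 0 if V >= 3 else 4 with the constant P = 8.
Q = -2*V - 2  [with V=-3]  = 4
H = -Q - P + 4  [with Q=4, P=8]  = -8

-8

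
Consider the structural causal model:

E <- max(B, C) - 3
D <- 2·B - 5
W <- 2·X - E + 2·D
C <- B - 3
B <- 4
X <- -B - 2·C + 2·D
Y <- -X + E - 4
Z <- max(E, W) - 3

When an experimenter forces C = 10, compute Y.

21

The intervention breaks the incoming arrows to C: C <- B - 3 no longer applies, and C = 10.
D = 2·B - 5  [with B=4]  = 3
E = max(B, C) - 3  [with B=4, C=10]  = 7
X = -B - 2·C + 2·D  [with B=4, C=10, D=3]  = -18
Y = -X + E - 4  [with X=-18, E=7]  = 21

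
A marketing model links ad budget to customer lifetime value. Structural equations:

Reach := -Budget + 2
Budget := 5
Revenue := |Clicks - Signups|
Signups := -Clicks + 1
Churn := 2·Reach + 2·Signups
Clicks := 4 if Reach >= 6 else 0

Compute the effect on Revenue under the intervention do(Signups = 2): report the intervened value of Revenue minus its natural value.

Under do(Signups=2), the mechanism Signups := -Clicks + 1 is discarded; Signups is fixed at 2.
Reach = -Budget + 2  [with Budget=5]  = -3
Clicks = 4 if Reach >= 6 else 0  [with Reach=-3]  = 0
Revenue = |Clicks - Signups|  [with Clicks=0, Signups=2]  = 2
Without intervention: Reach = -Budget + 2  [with Budget=5]  = -3; Clicks = 4 if Reach >= 6 else 0  [with Reach=-3]  = 0; Signups = -Clicks + 1  [with Clicks=0]  = 1; Revenue = |Clicks - Signups|  [with Clicks=0, Signups=1]  = 1.
Change = 2 − 1 = 1.

1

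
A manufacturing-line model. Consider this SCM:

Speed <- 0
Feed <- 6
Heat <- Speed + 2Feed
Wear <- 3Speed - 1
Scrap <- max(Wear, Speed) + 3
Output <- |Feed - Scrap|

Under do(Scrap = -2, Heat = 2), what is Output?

The joint intervention fixes Scrap = -2, Heat = 2, removing each variable's own equation.
Output = |Feed - Scrap|  [with Feed=6, Scrap=-2]  = 8

8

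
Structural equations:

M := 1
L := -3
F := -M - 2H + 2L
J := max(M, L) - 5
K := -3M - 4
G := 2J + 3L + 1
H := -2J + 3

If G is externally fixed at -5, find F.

-29

Under do(G=-5), the mechanism G := 2J + 3L + 1 is discarded; G is fixed at -5.
Since F is not a descendant of the intervened variable, it is unaffected.
J = max(M, L) - 5  [with M=1, L=-3]  = -4
H = -2J + 3  [with J=-4]  = 11
F = -M - 2H + 2L  [with M=1, H=11, L=-3]  = -29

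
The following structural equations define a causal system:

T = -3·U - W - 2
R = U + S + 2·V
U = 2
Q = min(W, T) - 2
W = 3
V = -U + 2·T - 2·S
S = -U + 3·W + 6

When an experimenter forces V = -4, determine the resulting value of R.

Under do(V=-4), the mechanism V = -U + 2·T - 2·S is discarded; V is fixed at -4.
S = -U + 3·W + 6  [with U=2, W=3]  = 13
R = U + S + 2·V  [with U=2, S=13, V=-4]  = 7

7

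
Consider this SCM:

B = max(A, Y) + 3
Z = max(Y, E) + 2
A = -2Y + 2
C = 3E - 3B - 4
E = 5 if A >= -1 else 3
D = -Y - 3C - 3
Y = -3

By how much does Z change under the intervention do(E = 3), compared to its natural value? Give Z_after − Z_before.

Under do(E=3), the mechanism E = 5 if A >= -1 else 3 is discarded; E is fixed at 3.
Z = max(Y, E) + 2  [with Y=-3, E=3]  = 5
Without intervention: A = -2Y + 2  [with Y=-3]  = 8; E = 5 if A >= -1 else 3  [with A=8]  = 5; Z = max(Y, E) + 2  [with Y=-3, E=5]  = 7.
Change = 5 − 7 = -2.

-2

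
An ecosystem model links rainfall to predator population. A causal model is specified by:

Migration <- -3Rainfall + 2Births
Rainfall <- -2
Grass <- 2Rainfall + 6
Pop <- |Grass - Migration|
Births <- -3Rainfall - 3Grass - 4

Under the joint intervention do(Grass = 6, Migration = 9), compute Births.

The joint intervention fixes Grass = 6, Migration = 9, removing each variable's own equation.
Births = -3Rainfall - 3Grass - 4  [with Rainfall=-2, Grass=6]  = -16

-16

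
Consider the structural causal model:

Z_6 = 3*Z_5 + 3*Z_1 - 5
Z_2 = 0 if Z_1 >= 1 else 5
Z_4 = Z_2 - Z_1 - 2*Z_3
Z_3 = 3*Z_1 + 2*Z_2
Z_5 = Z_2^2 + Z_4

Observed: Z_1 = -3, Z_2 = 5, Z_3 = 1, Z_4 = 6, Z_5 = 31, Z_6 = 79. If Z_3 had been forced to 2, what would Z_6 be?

The intervention breaks the incoming arrows to Z_3: Z_3 = 3*Z_1 + 2*Z_2 no longer applies, and Z_3 = 2.
Z_2 = 0 if Z_1 >= 1 else 5  [with Z_1=-3]  = 5
Z_4 = Z_2 - Z_1 - 2*Z_3  [with Z_2=5, Z_1=-3, Z_3=2]  = 4
Z_5 = Z_2^2 + Z_4  [with Z_2=5, Z_4=4]  = 29
Z_6 = 3*Z_5 + 3*Z_1 - 5  [with Z_5=29, Z_1=-3]  = 73

73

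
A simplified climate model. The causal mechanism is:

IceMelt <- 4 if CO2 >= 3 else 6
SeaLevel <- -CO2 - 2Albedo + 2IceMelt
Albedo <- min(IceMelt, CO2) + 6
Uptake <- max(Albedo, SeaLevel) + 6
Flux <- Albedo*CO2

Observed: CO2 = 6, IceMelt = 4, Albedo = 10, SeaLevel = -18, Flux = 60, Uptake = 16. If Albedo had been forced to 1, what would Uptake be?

The intervention breaks the incoming arrows to Albedo: Albedo <- min(IceMelt, CO2) + 6 no longer applies, and Albedo = 1.
IceMelt = 4 if CO2 >= 3 else 6  [with CO2=6]  = 4
SeaLevel = -CO2 - 2Albedo + 2IceMelt  [with CO2=6, Albedo=1, IceMelt=4]  = 0
Uptake = max(Albedo, SeaLevel) + 6  [with Albedo=1, SeaLevel=0]  = 7

7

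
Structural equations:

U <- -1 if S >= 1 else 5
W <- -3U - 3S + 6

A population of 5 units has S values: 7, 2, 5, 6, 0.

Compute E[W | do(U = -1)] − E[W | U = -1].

3

do(U=-1) breaks U's dependence on S. With U=-1 fixed, W across the units is -12, 3, -6, -9, 9, mean -3.
E[W|U=-1] averages over only the 4 units with U=-1 (S = 7, 2, 5, 6): W = -12, 3, -6, -9, mean -6.
Difference = -3 − (-6) = 3.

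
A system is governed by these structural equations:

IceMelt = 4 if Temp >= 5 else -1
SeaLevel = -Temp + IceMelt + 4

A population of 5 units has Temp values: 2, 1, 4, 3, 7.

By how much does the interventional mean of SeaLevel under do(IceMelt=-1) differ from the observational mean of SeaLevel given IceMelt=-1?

-0.9

The intervention sets IceMelt=-1 in all 5 units regardless of Temp. Recomputing SeaLevel per unit gives 1, 2, -1, 0, -4; average -0.4.
E[SeaLevel|IceMelt=-1] averages over only the 4 units with IceMelt=-1 (Temp = 2, 1, 4, 3): SeaLevel = 1, 2, -1, 0, mean 0.5.
Difference = -0.4 − 0.5 = -0.9.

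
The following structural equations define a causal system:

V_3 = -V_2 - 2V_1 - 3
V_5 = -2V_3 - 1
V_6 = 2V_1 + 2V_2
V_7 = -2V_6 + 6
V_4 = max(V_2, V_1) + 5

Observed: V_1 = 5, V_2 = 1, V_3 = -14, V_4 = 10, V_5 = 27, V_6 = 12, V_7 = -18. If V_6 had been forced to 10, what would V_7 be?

Intervening sets V_6 = 10 and removes its equation (V_6 = 2V_1 + 2V_2).
V_7 = -2V_6 + 6  [with V_6=10]  = -14

-14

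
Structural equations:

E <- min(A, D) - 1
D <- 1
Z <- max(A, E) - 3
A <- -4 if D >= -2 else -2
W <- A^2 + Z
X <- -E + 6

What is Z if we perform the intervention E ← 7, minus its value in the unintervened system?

The intervention breaks the incoming arrows to E: E <- min(A, D) - 1 no longer applies, and E = 7.
A = -4 if D >= -2 else -2  [with D=1]  = -4
Z = max(A, E) - 3  [with A=-4, E=7]  = 4
Without intervention: A = -4 if D >= -2 else -2  [with D=1]  = -4; E = min(A, D) - 1  [with A=-4, D=1]  = -5; Z = max(A, E) - 3  [with A=-4, E=-5]  = -7.
Change = 4 − (-7) = 11.

11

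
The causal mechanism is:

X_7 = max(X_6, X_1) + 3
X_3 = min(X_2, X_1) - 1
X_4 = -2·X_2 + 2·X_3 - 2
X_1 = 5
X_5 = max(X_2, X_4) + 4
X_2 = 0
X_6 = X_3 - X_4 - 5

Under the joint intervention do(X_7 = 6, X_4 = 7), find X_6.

Setting X_7 = 6, X_4 = 7 by intervention discards those variables' equations.
X_3 = min(X_2, X_1) - 1  [with X_2=0, X_1=5]  = -1
X_6 = X_3 - X_4 - 5  [with X_3=-1, X_4=7]  = -13

-13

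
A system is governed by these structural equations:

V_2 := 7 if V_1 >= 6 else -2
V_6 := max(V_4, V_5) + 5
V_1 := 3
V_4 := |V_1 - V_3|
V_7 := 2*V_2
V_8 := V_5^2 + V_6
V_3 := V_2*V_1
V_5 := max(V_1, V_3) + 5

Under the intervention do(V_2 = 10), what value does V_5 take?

35

do(V_2=10) replaces the equation V_2 := 7 if V_1 >= 6 else -2 with the constant V_2 = 10.
V_3 = V_2*V_1  [with V_2=10, V_1=3]  = 30
V_5 = max(V_1, V_3) + 5  [with V_1=3, V_3=30]  = 35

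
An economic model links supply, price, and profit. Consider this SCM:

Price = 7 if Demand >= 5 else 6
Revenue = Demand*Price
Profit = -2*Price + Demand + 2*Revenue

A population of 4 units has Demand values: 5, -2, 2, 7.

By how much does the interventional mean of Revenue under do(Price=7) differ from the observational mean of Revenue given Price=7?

Every unit gets Price=7 under the intervention. Revenue values become 35, -14, 14, 49; E[Revenue|do(Price=7)] = 21.
E[Revenue|Price=7] averages over only the 2 units with Price=7 (Demand = 5, 7): Revenue = 35, 49, mean 42.
Difference = 21 − 42 = -21.

-21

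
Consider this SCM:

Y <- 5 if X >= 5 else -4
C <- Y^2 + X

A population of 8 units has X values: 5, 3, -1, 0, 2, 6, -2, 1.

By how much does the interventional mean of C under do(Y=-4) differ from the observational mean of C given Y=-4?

The intervention sets Y=-4 in all 8 units regardless of X. Recomputing C per unit gives 21, 19, 15, 16, 18, 22, 14, 17; average 17.75.
Observing Y=-4 restricts to units where Y's equation naturally yields -4: X ∈ {3, -1, 0, 2, -2, 1}. In that subpopulation C = 19, 15, 16, 18, 14, 17, mean 16.5.
Difference = 17.75 − 16.5 = 1.25.

1.25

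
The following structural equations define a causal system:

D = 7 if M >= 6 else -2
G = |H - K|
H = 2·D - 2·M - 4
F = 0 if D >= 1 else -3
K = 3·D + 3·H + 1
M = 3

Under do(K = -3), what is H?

-14

do(K=-3) replaces the equation K = 3·D + 3·H + 1 with the constant K = -3.
H is not downstream of the intervention, so its value is determined by the original equations.
D = 7 if M >= 6 else -2  [with M=3]  = -2
H = 2·D - 2·M - 4  [with D=-2, M=3]  = -14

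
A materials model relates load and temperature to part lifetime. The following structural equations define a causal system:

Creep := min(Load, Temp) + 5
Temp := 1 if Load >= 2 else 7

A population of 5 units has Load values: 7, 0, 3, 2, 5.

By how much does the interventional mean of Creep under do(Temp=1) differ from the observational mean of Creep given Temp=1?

Every unit gets Temp=1 under the intervention. Creep values become 6, 5, 6, 6, 6; E[Creep|do(Temp=1)] = 5.8.
Observing Temp=1 restricts to units where Temp's equation naturally yields 1: Load ∈ {7, 3, 2, 5}. In that subpopulation Creep = 6, 6, 6, 6, mean 6.
Difference = 5.8 − 6 = -0.2.

-0.2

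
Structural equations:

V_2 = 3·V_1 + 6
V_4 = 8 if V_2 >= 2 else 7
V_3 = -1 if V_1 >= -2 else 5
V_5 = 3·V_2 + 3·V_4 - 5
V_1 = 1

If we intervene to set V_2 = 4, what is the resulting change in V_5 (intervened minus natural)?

do(V_2=4) replaces the equation V_2 = 3·V_1 + 6 with the constant V_2 = 4.
V_4 = 8 if V_2 >= 2 else 7  [with V_2=4]  = 8
V_5 = 3·V_2 + 3·V_4 - 5  [with V_2=4, V_4=8]  = 31
Without intervention: V_2 = 3·V_1 + 6  [with V_1=1]  = 9; V_4 = 8 if V_2 >= 2 else 7  [with V_2=9]  = 8; V_5 = 3·V_2 + 3·V_4 - 5  [with V_2=9, V_4=8]  = 46.
Change = 31 − 46 = -15.

-15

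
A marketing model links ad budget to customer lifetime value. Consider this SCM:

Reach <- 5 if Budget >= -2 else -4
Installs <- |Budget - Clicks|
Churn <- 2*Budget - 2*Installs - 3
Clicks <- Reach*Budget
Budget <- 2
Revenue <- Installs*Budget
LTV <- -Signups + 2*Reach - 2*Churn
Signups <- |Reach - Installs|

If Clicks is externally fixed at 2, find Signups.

5

do(Clicks=2) replaces the equation Clicks <- Reach*Budget with the constant Clicks = 2.
Reach = 5 if Budget >= -2 else -4  [with Budget=2]  = 5
Installs = |Budget - Clicks|  [with Budget=2, Clicks=2]  = 0
Signups = |Reach - Installs|  [with Reach=5, Installs=0]  = 5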